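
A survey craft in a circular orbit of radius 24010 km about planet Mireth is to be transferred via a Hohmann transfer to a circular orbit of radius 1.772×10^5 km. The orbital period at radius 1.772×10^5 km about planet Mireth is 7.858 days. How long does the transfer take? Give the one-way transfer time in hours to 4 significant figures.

From Kepler's third law T² = 4π²r³/μ at r = 1.772×10^5 km, T = 7.858 days = 7.858 × 86400 s = 6.789312×10^5 s: μ = 4π²r³/T² = 4.76540×10^5 km³/s².
The Hohmann ellipse has a_t = (r₁ + r₂)/2 = 1.00605×10^5 km.
Half the transfer-orbit period gives t = π√(a_t³/μ) = 1.4522×10^5 s.
Converting: 1.4522×10^5 s ÷ 3600 s/hour = 40.34 hours.

t = 40.34 hours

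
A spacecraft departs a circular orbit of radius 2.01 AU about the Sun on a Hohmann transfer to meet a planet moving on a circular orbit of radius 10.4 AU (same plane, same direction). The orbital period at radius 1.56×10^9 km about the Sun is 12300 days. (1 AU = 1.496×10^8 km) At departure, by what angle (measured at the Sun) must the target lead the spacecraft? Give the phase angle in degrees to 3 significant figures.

From Kepler's third law T² = 4π²r³/μ at r = 1.56×10^9 km, T = 12300 days = 12300 × 86400 s = 1.06272×10^9 s: μ = 4π²r³/T² = 1.32708×10^11 km³/s².
In km: r₁ = 2.01 × 1.496×10^8 = 3.00696×10^8 km; r₂ = 10.4 × 1.496×10^8 = 1.55584×10^9 km.
Semi-major axis of the transfer orbit: a_t = (3.00696×10^8 + 1.55584×10^9)/2 = 9.28268×10^8 km.
The half-period of the transfer ellipse is t = π√(a_t³/μ) = 2.439001×10^8 s.
Target angular speed ω₂ = √(μ/r₂³) = 5.936090×10^-9 rad/s.
Angle swept by the target during transfer: ω₂·t = 1.447813 rad = 82.954°.
Arrival is 180° from departure on the ellipse, so φ = 180° − 82.954° = 97.0°.

φ = 97.0°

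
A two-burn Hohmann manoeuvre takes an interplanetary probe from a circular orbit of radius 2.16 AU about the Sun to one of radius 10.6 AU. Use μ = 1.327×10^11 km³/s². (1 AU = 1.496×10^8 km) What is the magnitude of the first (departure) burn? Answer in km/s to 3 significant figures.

In km: r₁ = 2.16 × 1.496×10^8 = 3.23136×10^8 km; r₂ = 10.6 × 1.496×10^8 = 1.58576×10^9 km.
Semi-major axis of the transfer orbit: a_t = (3.23136×10^8 + 1.58576×10^9)/2 = 9.54448×10^8 km.
Circular speed at r = 3.23136×10^8 km: v_c = √(μ/r) = 20.265 km/s.
Vis-viva on the transfer ellipse at r = 3.23136×10^8 km gives v_t = √[μ(2/r − 1/a_t)] = 26.121 km/s.
Δv₁ = |v_t − v_c| = |26.121 − 20.265| = 5.856 km/s.

Δv₁ = 5.86 km/s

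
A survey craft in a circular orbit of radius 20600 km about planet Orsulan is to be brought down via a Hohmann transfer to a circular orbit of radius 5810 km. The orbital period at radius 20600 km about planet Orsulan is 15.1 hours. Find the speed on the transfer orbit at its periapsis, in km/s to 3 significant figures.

From Kepler's third law T² = 4π²r³/μ at r = 20600 km, T = 15.1 hours = 15.1 × 3600 s = 54360 s: μ = 4π²r³/T² = 1.16789×10^5 km³/s².
The Hohmann ellipse has a_t = (r₁ + r₂)/2 = 13205 km.
At periapsis, r = 5810 km.
Vis-viva: v = √[μ(2/r − 1/a_t)] = √[1.16789×10^5 × (2/5810 − 1/13205)] = 5.600 km/s.

v = 5.60 km/s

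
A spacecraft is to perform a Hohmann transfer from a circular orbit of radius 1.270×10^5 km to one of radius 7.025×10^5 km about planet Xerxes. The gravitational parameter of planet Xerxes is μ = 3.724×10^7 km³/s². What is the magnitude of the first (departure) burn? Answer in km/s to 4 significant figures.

Δv₁ = 5.162 km/s

Semi-major axis of the transfer orbit: a_t = (1.270×10^5 + 7.025×10^5)/2 = 4.1475×10^5 km.
Circular speed at r = 1.270×10^5 km: v_c = √(μ/r) = 17.124 km/s.
Vis-viva on the transfer ellipse at r = 1.270×10^5 km gives v_t = √[μ(2/r − 1/a_t)] = 22.286 km/s.
Δv₁ = |v_t − v_c| = |22.286 − 17.124| = 5.162 km/s.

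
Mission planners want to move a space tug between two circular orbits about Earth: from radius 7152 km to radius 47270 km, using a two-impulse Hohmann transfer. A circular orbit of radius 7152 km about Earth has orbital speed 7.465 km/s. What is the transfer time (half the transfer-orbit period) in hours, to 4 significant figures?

From the circular-orbit relation v² = μ/r at r = 7152 km: μ = v²r = (7.465)² × 7152 = 3.98554×10^5 km³/s².
Semi-major axis of the transfer orbit: a_t = (7152 + 47270)/2 = 27211 km.
By Kepler's third law the transfer-orbit period is T = 2π√(a_t³/μ), so t = T/2 = 22337 s.
Converting: 22337 s ÷ 3600 s/hour = 6.205 hours.

t = 6.205 hours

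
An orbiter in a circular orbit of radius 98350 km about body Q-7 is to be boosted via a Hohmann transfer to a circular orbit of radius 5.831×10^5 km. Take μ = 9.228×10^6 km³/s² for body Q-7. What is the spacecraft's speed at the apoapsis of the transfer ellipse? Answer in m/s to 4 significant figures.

v = 2137 m/s

Transfer-ellipse semi-major axis a_t = (r₁ + r₂)/2 = (98350 + 5.831×10^5)/2 = 3.40725×10^5 km.
At apoapsis, r = 5.831×10^5 km.
From the vis-viva equation, v = √[μ(2/r − 1/a_t)] = 2.137 km/s.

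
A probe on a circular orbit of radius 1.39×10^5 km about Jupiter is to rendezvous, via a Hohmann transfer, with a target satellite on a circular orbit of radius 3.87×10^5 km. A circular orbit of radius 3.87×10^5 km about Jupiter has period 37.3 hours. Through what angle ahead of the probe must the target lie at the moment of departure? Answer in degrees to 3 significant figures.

From Kepler's third law T² = 4π²r³/μ at r = 3.87×10^5 km, T = 37.3 hours = 37.3 × 3600 s = 1.3428×10^5 s: μ = 4π²r³/T² = 1.26902×10^8 km³/s².
Transfer-ellipse semi-major axis a_t = (r₁ + r₂)/2 = (1.390×10^5 + 3.870×10^5)/2 = 2.630×10^5 km.
The half-period of the transfer ellipse is t = π√(a_t³/μ) = 37610 s.
The target's mean motion on its circular orbit is ω₂ = √(μ/r₂³) = 4.679×10^-5 rad/s.
Angle swept by the target during transfer: ω₂·t = 1.760 rad = 100.8°.
The probe traverses 180° on the transfer ellipse, so the target must lead by 180° − 100.8° = 79.2°.

φ = 79.2°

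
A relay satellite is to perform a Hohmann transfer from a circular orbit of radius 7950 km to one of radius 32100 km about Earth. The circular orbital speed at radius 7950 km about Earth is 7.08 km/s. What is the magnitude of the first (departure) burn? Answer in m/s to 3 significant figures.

Δv₁ = 1880 m/s

From the circular-orbit relation v² = μ/r at r = 7950 km: μ = v²r = (7.08)² × 7950 = 3.98505×10^5 km³/s².
Transfer-ellipse semi-major axis a_t = (r₁ + r₂)/2 = (7950 + 32100)/2 = 20025 km.
Circular speed at r = 7950 km: v_c = √(μ/r) = 7.080 km/s.
Vis-viva on the transfer ellipse at r = 7950 km gives v_t = √[μ(2/r − 1/a_t)] = 8.964 km/s.
Δv₁ = |v_t − v_c| = |8.964 − 7.080| = 1.884 km/s.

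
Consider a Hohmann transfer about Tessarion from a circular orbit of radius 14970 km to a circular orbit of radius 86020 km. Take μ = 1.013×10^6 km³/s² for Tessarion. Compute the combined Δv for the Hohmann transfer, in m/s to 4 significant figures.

Transfer-ellipse semi-major axis a_t = (r₁ + r₂)/2 = (14970 + 86020)/2 = 50495 km.
At r₁ the circular-orbit speed is v₁ = √(μ/r₁) = 8.2261 km/s.
On the transfer ellipse at r₁, v² = μ(2/r − 1/a) gives v_p = √[μ(2/r₁ − 1/a_t)] = 10.737 km/s.
First burn Δv₁ = |v_p − v₁| = 2.511 km/s.
At r₂, v₂ = √(μ/r₂) = 3.4317 km/s.
Transfer-orbit speed at r₂: v_a = √[μ(2/r₂ − 1/a_t)] = 1.8685 km/s.
Second burn Δv₂ = |v₂ − v_a| = 1.563 km/s.
Total Δv = Δv₁ + Δv₂ = 4.074 km/s.

Δv = 4074 m/s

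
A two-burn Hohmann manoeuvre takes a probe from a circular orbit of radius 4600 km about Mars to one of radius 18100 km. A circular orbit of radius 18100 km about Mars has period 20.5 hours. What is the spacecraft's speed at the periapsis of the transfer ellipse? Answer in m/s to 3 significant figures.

v = 3860 m/s

From Kepler's third law T² = 4π²r³/μ at r = 18100 km, T = 20.5 hours = 20.5 × 3600 s = 73800 s: μ = 4π²r³/T² = 42981.6 km³/s².
Semi-major axis of the transfer orbit: a_t = (4600 + 18100)/2 = 11350 km.
At periapsis, r = 4600 km.
Vis-viva: v = √[μ(2/r − 1/a_t)] = √[42981.6 × (2/4600 − 1/11350)] = 3.860 km/s.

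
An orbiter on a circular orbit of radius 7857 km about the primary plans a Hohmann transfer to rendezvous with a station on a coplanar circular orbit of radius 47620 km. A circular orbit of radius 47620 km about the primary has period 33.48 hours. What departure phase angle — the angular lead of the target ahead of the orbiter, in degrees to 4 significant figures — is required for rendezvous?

φ = 99.98°

From Kepler's third law T² = 4π²r³/μ at r = 47620 km, T = 33.48 hours = 33.48 × 3600 s = 1.20528×10^5 s: μ = 4π²r³/T² = 2.93462×10^5 km³/s².
Transfer-ellipse semi-major axis a_t = (r₁ + r₂)/2 = (7857 + 47620)/2 = 27738.5 km.
The half-period of the transfer ellipse is t = π√(a_t³/μ) = 26791.6 s.
The target's mean motion on its circular orbit is ω₂ = √(μ/r₂³) = 5.21305×10^-5 rad/s.
Angle swept by the target during transfer: ω₂·t = 1.39666 rad = 80.02°.
Arrival is 180° from departure on the ellipse, so φ = 180° − 80.02° = 99.98°.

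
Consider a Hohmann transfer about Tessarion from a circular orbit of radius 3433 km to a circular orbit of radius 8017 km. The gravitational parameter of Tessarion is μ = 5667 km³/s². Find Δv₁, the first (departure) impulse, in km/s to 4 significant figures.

Δv₁ = 0.2356 km/s

The Hohmann ellipse has a_t = (r₁ + r₂)/2 = 5725 km.
Circular speed at r = 3433 km: v_c = √(μ/r) = 1.2848 km/s.
Transfer-orbit speed at the same r (vis-viva, a = a_t): v_t = √[μ(2/r − 1/a_t)] = 1.5204 km/s.
Δv₁ = |v_t − v_c| = |1.5204 − 1.2848| = 0.2356 km/s.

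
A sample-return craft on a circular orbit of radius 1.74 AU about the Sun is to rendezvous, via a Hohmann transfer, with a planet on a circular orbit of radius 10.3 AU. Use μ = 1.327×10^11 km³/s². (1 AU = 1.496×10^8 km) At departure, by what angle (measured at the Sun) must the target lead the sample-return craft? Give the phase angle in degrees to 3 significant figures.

φ = 99.6°

In km: r₁ = 1.74 × 1.496×10^8 = 2.60304×10^8 km; r₂ = 10.3 × 1.496×10^8 = 1.54088×10^9 km.
Semi-major axis of the transfer orbit: a_t = (2.60304×10^8 + 1.54088×10^9)/2 = 9.00592×10^8 km.
Transfer time t = π√(a_t³/μ) = 2.3308×10^8 s.
The target's mean motion on its circular orbit is ω₂ = √(μ/r₂³) = 6.0226×10^-9 rad/s.
Angle swept by the target during transfer: ω₂·t = 1.4037 rad = 80.43°.
Arrival is 180° from departure on the ellipse, so φ = 180° − 80.43° = 99.6°.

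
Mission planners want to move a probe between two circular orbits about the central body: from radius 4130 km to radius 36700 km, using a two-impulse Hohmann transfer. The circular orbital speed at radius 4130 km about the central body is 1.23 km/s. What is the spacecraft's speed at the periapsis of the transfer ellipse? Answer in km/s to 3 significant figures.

v = 1.65 km/s

From the circular-orbit relation v² = μ/r at r = 4130 km: μ = v²r = (1.23)² × 4130 = 6248.28 km³/s².
Transfer-ellipse semi-major axis a_t = (r₁ + r₂)/2 = (4130 + 36700)/2 = 20415 km.
The periapsis of the transfer ellipse is at r = 4130 km.
Applying v² = μ(2/r − 1/a_t): v = 1.649 km/s.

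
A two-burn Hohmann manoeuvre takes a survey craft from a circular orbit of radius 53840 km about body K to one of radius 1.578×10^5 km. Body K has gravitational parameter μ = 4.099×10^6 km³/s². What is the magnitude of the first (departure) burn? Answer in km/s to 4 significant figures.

Δv₁ = 1.930 km/s

The Hohmann ellipse has a_t = (r₁ + r₂)/2 = 1.0582×10^5 km.
Circular speed at r = 53840 km: v_c = √(μ/r) = 8.7254 km/s.
Transfer-orbit speed at the same r (vis-viva, a = a_t): v_t = √[μ(2/r − 1/a_t)] = 10.655 km/s.
Δv₁ = |v_t − v_c| = |10.655 − 8.7254| = 1.930 km/s.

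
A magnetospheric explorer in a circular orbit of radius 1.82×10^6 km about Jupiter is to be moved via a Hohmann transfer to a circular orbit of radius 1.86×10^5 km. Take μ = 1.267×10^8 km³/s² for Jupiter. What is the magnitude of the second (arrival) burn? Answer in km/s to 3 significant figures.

Δv₂ = 9.06 km/s

Semi-major axis of the transfer orbit: a_t = (1.820×10^6 + 1.860×10^5)/2 = 1.003×10^6 km.
On the circular orbit at r = 1.860×10^5 km, v_c = √(μ/r) = 26.099 km/s.
Vis-viva on the transfer ellipse at r = 1.860×10^5 km gives v_t = √[μ(2/r − 1/a_t)] = 35.157 km/s.
Δv₂ = |v_t − v_c| = |35.157 − 26.099| = 9.058 km/s.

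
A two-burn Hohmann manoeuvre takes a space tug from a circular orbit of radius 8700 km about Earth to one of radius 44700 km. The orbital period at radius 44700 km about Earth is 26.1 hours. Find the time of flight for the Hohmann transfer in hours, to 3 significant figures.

From Kepler's third law T² = 4π²r³/μ at r = 44700 km, T = 26.1 hours = 26.1 × 3600 s = 93960 s: μ = 4π²r³/T² = 3.99389×10^5 km³/s².
The Hohmann ellipse has a_t = (r₁ + r₂)/2 = 26700 km.
By Kepler's third law the transfer-orbit period is T = 2π√(a_t³/μ), so t = T/2 = 21688 s.
Converting: 21688 s ÷ 3600 s/hour = 6.02 hours.

t = 6.02 hours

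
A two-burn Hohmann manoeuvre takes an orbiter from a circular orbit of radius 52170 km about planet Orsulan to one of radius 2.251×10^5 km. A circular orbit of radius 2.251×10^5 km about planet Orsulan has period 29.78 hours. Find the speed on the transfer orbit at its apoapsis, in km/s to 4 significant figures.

From Kepler's third law T² = 4π²r³/μ at r = 2.251×10^5 km, T = 29.78 hours = 29.78 × 3600 s = 1.07208×10^5 s: μ = 4π²r³/T² = 3.91771×10^7 km³/s².
Transfer-ellipse semi-major axis a_t = (r₁ + r₂)/2 = (52170 + 2.251×10^5)/2 = 1.38635×10^5 km.
At apoapsis, r = 2.251×10^5 km.
Applying v² = μ(2/r − 1/a_t): v = 8.093 km/s.

v = 8.093 km/s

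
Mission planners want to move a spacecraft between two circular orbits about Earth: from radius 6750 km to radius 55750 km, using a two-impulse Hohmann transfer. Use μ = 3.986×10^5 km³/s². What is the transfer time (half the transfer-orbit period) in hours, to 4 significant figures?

t = 7.636 hours

Semi-major axis of the transfer orbit: a_t = (6750 + 55750)/2 = 31250 km.
Transfer time t = π√(a_t³/μ) = π√((31250)³ / 3.986×10^5) = 27490 s.
Converting: 27490 s ÷ 3600 s/hour = 7.636 hours.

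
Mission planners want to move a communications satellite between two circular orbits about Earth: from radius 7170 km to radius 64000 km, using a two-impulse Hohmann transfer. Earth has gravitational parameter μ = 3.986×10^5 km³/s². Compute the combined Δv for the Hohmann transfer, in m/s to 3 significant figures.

Transfer-ellipse semi-major axis a_t = (r₁ + r₂)/2 = (7170 + 64000)/2 = 35585 km.
Circular speed at r₁: v₁ = √(μ/r₁) = √(3.986×10^5/7170) = 7.45605 km/s.
Transfer-orbit speed at r₁ (vis-viva equation): v_p = √[μ(2/r₁ − 1/a_t)] = 9.99921 km/s.
First burn Δv₁ = |v_p − v₁| = 2.5432 km/s.
At r₂, v₂ = √(μ/r₂) = 2.4956 km/s.
Transfer-orbit speed at r₂: v_a = √[μ(2/r₂ − 1/a_t)] = 1.1202 km/s.
Second burn Δv₂ = |v₂ − v_a| = 1.3754 km/s.
Total Δv = Δv₁ + Δv₂ = 3.919 km/s.

Δv = 3920 m/s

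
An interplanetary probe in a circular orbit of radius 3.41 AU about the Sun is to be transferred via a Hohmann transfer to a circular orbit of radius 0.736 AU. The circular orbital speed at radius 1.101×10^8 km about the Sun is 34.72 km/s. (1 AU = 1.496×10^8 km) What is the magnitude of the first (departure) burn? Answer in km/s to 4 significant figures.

Δv₁ = 6.519 km/s

From the circular-orbit relation v² = μ/r at r = 1.101×10^8 km: μ = v²r = (34.72)² × 1.101×10^8 = 1.32723×10^11 km³/s².
In km: r₁ = 3.41 × 1.496×10^8 = 5.10136×10^8 km; r₂ = 0.736 × 1.496×10^8 = 1.101056×10^8 km.
Semi-major axis of the transfer orbit: a_t = (5.10136×10^8 + 1.101056×10^8)/2 = 3.101208×10^8 km.
Circular speed at r = 5.10136×10^8 km: v_c = √(μ/r) = 16.13 km/s.
Transfer-orbit speed at the same r (vis-viva, a = a_t): v_t = √[μ(2/r − 1/a_t)] = 9.611 km/s.
Δv₁ = |v_t − v_c| = |9.611 − 16.13| = 6.519 km/s.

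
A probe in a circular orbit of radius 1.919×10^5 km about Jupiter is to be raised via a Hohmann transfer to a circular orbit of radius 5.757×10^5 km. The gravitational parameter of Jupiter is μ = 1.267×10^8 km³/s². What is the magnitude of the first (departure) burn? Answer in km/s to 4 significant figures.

Δv₁ = 5.775 km/s

Semi-major axis of the transfer orbit: a_t = (1.919×10^5 + 5.757×10^5)/2 = 3.838×10^5 km.
On the circular orbit at r = 1.919×10^5 km, v_c = √(μ/r) = 25.695 km/s.
Vis-viva on the transfer ellipse at r = 1.919×10^5 km gives v_t = √[μ(2/r − 1/a_t)] = 31.470 km/s.
Δv₁ = |v_t − v_c| = |31.470 − 25.695| = 5.775 km/s.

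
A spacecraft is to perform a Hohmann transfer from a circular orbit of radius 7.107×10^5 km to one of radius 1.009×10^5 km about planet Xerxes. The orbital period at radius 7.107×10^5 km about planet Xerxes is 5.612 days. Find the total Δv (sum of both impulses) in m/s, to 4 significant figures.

Δv = 12520 m/s

From Kepler's third law T² = 4π²r³/μ at r = 7.107×10^5 km, T = 5.612 days = 5.612 × 86400 s = 4.848768×10^5 s: μ = 4π²r³/T² = 6.02776×10^7 km³/s².
The Hohmann ellipse has a_t = (r₁ + r₂)/2 = 4.058×10^5 km.
Circular speed at r₁: v₁ = √(μ/r₁) = √(6.02776×10^7/7.107×10^5) = 9.209 km/s.
On the transfer ellipse at r₁, vis-viva gives v_a = √[μ(2/r₁ − 1/a_t)] = 4.592 km/s.
First burn Δv₁ = |v_a − v₁| = 4.617 km/s.
Circular speed at r₂: v₂ = √(μ/r₂) = 24.442 km/s.
Transfer-orbit speed at r₂: v_p = √[μ(2/r₂ − 1/a_t)] = 32.346 km/s.
Second burn Δv₂ = |v₂ − v_p| = 7.904 km/s.
Total Δv = Δv₁ + Δv₂ = 12.52 km/s.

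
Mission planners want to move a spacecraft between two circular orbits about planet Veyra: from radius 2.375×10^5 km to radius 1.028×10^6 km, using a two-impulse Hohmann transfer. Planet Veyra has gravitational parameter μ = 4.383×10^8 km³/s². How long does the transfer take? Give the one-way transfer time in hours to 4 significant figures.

Semi-major axis of the transfer orbit: a_t = (2.375×10^5 + 1.028×10^6)/2 = 6.3275×10^5 km.
Transfer time t = π√(a_t³/μ) = π√((6.3275×10^5)³ / 4.383×10^8) = 75530 s.
Converting: 75530 s ÷ 3600 s/hour = 20.98 hours.

t = 20.98 hours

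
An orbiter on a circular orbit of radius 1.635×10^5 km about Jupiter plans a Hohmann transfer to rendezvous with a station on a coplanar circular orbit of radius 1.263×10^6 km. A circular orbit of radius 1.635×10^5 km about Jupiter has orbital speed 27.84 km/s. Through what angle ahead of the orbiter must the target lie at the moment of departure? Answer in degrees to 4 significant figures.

φ = 103.6°

From the circular-orbit relation v² = μ/r at r = 1.635×10^5 km: μ = v²r = (27.84)² × 1.635×10^5 = 1.26723×10^8 km³/s².
Semi-major axis of the transfer orbit: a_t = (1.635×10^5 + 1.263×10^6)/2 = 7.1325×10^5 km.
Transfer time t = π√(a_t³/μ) = 1.681×10^5 s.
Target angular speed ω₂ = √(μ/r₂³) = 7.931×10^-6 rad/s.
Angle swept by the target during transfer: ω₂·t = 1.3332 rad = 76.39°.
Arrival is 180° from departure on the ellipse, so φ = 180° − 76.39° = 103.6°.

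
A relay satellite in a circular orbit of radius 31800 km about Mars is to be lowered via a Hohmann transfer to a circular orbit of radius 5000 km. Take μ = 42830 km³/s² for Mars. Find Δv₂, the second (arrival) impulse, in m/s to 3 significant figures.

Δv₂ = 921 m/s

Semi-major axis of the transfer orbit: a_t = (31800 + 5000)/2 = 18400 km.
Circular speed at r = 5000 km: v_c = √(μ/r) = 2.92677 km/s.
Transfer-orbit speed at the same r (vis-viva, a = a_t): v_t = √[μ(2/r − 1/a_t)] = 3.84763 km/s.
Δv₂ = |v_t − v_c| = |3.84763 − 2.92677| = 0.9209 km/s.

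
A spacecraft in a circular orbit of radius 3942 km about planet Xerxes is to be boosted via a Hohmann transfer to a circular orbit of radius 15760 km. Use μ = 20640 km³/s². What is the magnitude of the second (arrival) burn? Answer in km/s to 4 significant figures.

Semi-major axis of the transfer orbit: a_t = (3942 + 15760)/2 = 9851 km.
Circular speed at r = 15760 km: v_c = √(μ/r) = 1.1444 km/s.
Transfer-orbit speed at the same r (vis-viva, a = a_t): v_t = √[μ(2/r − 1/a_t)] = 0.72393 km/s.
Δv₂ = |v_t − v_c| = |0.72393 − 1.1444| = 0.4205 km/s.

Δv₂ = 0.4205 km/s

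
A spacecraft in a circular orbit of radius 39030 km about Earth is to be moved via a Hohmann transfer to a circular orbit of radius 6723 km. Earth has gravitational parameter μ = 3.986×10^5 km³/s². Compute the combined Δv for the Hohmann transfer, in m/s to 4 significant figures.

Transfer-ellipse semi-major axis a_t = (r₁ + r₂)/2 = (39030 + 6723)/2 = 22876.5 km.
Circular speed at r₁: v₁ = √(μ/r₁) = √(3.986×10^5/39030) = 3.1957 km/s.
On the transfer ellipse at r₁, vis-viva gives v_a = √[μ(2/r₁ − 1/a_t)] = 1.7324 km/s.
First burn Δv₁ = |v_a − v₁| = 1.463 km/s.
Circular speed at r₂: v₂ = √(μ/r₂) = 7.6999 km/s.
Transfer-orbit speed at r₂: v_p = √[μ(2/r₂ − 1/a_t)] = 10.058 km/s.
Second burn Δv₂ = |v₂ − v_p| = 2.358 km/s.
Total Δv = Δv₁ + Δv₂ = 3.821 km/s.

Δv = 3821 m/s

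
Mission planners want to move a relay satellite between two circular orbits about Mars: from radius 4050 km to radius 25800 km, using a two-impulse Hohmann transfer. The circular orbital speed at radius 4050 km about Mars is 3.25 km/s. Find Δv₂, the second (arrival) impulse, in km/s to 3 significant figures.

From the circular-orbit relation v² = μ/r at r = 4050 km: μ = v²r = (3.25)² × 4050 = 42778.1 km³/s².
Semi-major axis of the transfer orbit: a_t = (4050 + 25800)/2 = 14925 km.
On the circular orbit at r = 25800 km, v_c = √(μ/r) = 1.2877 km/s.
Vis-viva on the transfer ellipse at r = 25800 km gives v_t = √[μ(2/r − 1/a_t)] = 0.67077 km/s.
Δv₂ = |v_t − v_c| = |0.67077 − 1.2877| = 0.6169 km/s.

Δv₂ = 0.617 km/s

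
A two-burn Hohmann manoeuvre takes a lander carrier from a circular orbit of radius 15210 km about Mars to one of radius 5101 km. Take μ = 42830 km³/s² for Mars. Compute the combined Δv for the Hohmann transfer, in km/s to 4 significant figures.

Δv = 1.137 km/s

Semi-major axis of the transfer orbit: a_t = (15210 + 5101)/2 = 10155.5 km.
At r₁ the circular-orbit speed is v₁ = √(μ/r₁) = 1.6781 km/s.
Transfer-orbit speed at r₁ (vis-viva): v_a = √[μ(2/r₁ − 1/a_t)] = 1.1893 km/s.
First burn Δv₁ = |v_a − v₁| = 0.4888 km/s.
At r₂, v₂ = √(μ/r₂) = 2.8977 km/s.
Transfer-orbit speed at r₂: v_p = √[μ(2/r₂ − 1/a_t)] = 3.5462 km/s.
Second burn Δv₂ = |v₂ − v_p| = 0.6485 km/s.
Total Δv = Δv₁ + Δv₂ = 1.137 km/s.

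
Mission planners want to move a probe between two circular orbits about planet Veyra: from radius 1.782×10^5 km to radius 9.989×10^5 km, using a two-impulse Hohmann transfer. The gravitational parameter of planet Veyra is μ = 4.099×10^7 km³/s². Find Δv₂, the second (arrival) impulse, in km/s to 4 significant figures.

Δv₂ = 2.881 km/s

Transfer-ellipse semi-major axis a_t = (r₁ + r₂)/2 = (1.782×10^5 + 9.989×10^5)/2 = 5.8855×10^5 km.
On the circular orbit at r = 9.989×10^5 km, v_c = √(μ/r) = 6.406 km/s.
Vis-viva on the transfer ellipse at r = 9.989×10^5 km gives v_t = √[μ(2/r − 1/a_t)] = 3.525 km/s.
Δv₂ = |v_t − v_c| = |3.525 − 6.406| = 2.881 km/s.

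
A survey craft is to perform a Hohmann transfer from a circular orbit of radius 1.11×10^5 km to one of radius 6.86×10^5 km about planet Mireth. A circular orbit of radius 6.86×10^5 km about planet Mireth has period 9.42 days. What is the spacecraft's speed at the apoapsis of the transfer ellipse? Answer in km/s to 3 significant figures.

v = 2.80 km/s

From Kepler's third law T² = 4π²r³/μ at r = 6.86×10^5 km, T = 9.42 days = 9.42 × 86400 s = 8.13888×10^5 s: μ = 4π²r³/T² = 1.92399×10^7 km³/s².
The Hohmann ellipse has a_t = (r₁ + r₂)/2 = 3.985×10^5 km.
The apoapsis of the transfer ellipse is at r = 6.860×10^5 km.
From the vis-viva equation, v = √[μ(2/r − 1/a_t)] = 2.795 km/s.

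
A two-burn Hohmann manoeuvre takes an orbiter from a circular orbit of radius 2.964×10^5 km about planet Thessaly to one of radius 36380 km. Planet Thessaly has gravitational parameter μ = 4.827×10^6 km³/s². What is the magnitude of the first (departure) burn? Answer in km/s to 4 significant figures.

Transfer-ellipse semi-major axis a_t = (r₁ + r₂)/2 = (2.964×10^5 + 36380)/2 = 1.6639×10^5 km.
Circular speed at r = 2.964×10^5 km: v_c = √(μ/r) = 4.036 km/s.
Vis-viva on the transfer ellipse at r = 2.964×10^5 km gives v_t = √[μ(2/r − 1/a_t)] = 1.887 km/s.
Δv₁ = |v_t − v_c| = |1.887 − 4.036| = 2.149 km/s.

Δv₁ = 2.149 km/s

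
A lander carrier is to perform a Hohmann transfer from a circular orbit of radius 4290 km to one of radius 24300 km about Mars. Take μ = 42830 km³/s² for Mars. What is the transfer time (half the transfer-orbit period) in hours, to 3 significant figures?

The Hohmann ellipse has a_t = (r₁ + r₂)/2 = 14295 km.
By Kepler's third law the transfer-orbit period is T = 2π√(a_t³/μ), so t = T/2 = 25940 s.
Converting: 25940 s ÷ 3600 s/hour = 7.21 hours.

t = 7.21 hours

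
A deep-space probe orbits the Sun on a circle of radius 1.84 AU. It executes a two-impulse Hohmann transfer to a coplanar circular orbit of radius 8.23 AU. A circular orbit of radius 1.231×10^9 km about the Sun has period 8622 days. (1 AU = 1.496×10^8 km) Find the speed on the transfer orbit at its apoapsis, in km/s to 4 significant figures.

v = 6.276 km/s

From Kepler's third law T² = 4π²r³/μ at r = 1.231×10^9 km, T = 8622 days = 8622 × 86400 s = 7.449408×10^8 s: μ = 4π²r³/T² = 1.32706×10^11 km³/s².
In km: r₁ = 1.84 × 1.496×10^8 = 2.75264×10^8 km; r₂ = 8.23 × 1.496×10^8 = 1.231208×10^9 km.
Transfer-ellipse semi-major axis a_t = (r₁ + r₂)/2 = (2.75264×10^8 + 1.231208×10^9)/2 = 7.53236×10^8 km.
At apoapsis, r = 1.231208×10^9 km.
Vis-viva: v = √[μ(2/r − 1/a_t)] = √[1.32706×10^11 × (2/1.231208×10^9 − 1/7.53236×10^8)] = 6.276 km/s.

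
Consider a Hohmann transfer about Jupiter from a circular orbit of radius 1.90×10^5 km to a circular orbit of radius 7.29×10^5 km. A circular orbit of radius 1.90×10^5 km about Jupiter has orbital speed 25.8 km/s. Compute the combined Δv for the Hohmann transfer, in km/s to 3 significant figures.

Δv = 11.4 km/s

From the circular-orbit relation v² = μ/r at r = 1.90×10^5 km: μ = v²r = (25.8)² × 1.90×10^5 = 1.26472×10^8 km³/s².
Semi-major axis of the transfer orbit: a_t = (1.900×10^5 + 7.290×10^5)/2 = 4.595×10^5 km.
At r₁ the circular-orbit speed is v₁ = √(μ/r₁) = 25.800 km/s.
Transfer-orbit speed at r₁ (v² = μ(2/r − 1/a)): v_p = √[μ(2/r₁ − 1/a_t)] = 32.497 km/s.
First burn Δv₁ = |v_p − v₁| = 6.697 km/s.
Circular speed at r₂: v₂ = √(μ/r₂) = 13.1714 km/s.
Transfer-orbit speed at r₂: v_a = √[μ(2/r₂ − 1/a_t)] = 8.46968 km/s.
Second burn Δv₂ = |v₂ − v_a| = 4.702 km/s.
Total Δv = Δv₁ + Δv₂ = 11.40 km/s.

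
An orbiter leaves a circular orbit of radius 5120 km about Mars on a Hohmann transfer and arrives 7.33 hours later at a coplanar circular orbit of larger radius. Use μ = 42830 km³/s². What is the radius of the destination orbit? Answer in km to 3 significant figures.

Transfer time t = 7.33 hours = 26388 s, and t = π√(a_t³/μ).
So a_t = (μ t²/π²)^(1/3) = (42830 × (26388)² / π²)^(1/3) = 14457 km.
Since a_t = (r₁ + r₂)/2, r₂ = 2a_t − r₁ = 2×14457 − 5120 = 23794 km.

r₂ = 23800 km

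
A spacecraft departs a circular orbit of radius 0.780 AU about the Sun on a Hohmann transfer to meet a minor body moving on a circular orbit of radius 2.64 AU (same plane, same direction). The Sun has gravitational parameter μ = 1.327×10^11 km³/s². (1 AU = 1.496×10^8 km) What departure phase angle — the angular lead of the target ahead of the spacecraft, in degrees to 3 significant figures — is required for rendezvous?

In km: r₁ = 0.780 × 1.496×10^8 = 1.16688×10^8 km; r₂ = 2.64 × 1.496×10^8 = 3.94944×10^8 km.
Semi-major axis of the transfer orbit: a_t = (1.16688×10^8 + 3.94944×10^8)/2 = 2.55816×10^8 km.
Transfer time t = π√(a_t³/μ) = 3.5286×10^7 s.
The target's mean motion on its circular orbit is ω₂ = √(μ/r₂³) = 4.6412×10^-8 rad/s.
Angle swept by the target during transfer: ω₂·t = 1.6377 rad = 93.83°.
Arrival is 180° from departure on the ellipse, so φ = 180° − 93.83° = 86.2°.

φ = 86.2°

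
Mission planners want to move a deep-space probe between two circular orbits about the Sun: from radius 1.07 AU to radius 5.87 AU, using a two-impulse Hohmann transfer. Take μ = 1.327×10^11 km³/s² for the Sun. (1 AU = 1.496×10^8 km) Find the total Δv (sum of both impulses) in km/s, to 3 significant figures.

Δv = 14.1 km/s

In km: r₁ = 1.07 × 1.496×10^8 = 1.60072×10^8 km; r₂ = 5.87 × 1.496×10^8 = 8.78152×10^8 km.
Transfer-ellipse semi-major axis a_t = (r₁ + r₂)/2 = (1.60072×10^8 + 8.78152×10^8)/2 = 5.19112×10^8 km.
At r₁ the circular-orbit speed is v₁ = √(μ/r₁) = 28.792 km/s.
On the transfer ellipse at r₁, vis-viva gives v_p = √[μ(2/r₁ − 1/a_t)] = 37.448 km/s.
First burn Δv₁ = |v_p − v₁| = 8.656 km/s.
Circular speed at r₂: v₂ = √(μ/r₂) = 12.293 km/s.
Transfer-orbit speed at r₂: v_a = √[μ(2/r₂ − 1/a_t)] = 6.8262 km/s.
Second burn Δv₂ = |v₂ − v_a| = 5.467 km/s.
Total Δv = Δv₁ + Δv₂ = 14.12 km/s.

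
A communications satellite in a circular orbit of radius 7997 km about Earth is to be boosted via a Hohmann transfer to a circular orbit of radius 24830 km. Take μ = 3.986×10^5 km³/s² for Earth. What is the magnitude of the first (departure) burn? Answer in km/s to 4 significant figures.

The Hohmann ellipse has a_t = (r₁ + r₂)/2 = 16413.5 km.
Circular speed at r = 7997 km: v_c = √(μ/r) = 7.060 km/s.
Transfer-orbit speed at the same r (vis-viva, a = a_t): v_t = √[μ(2/r − 1/a_t)] = 8.683 km/s.
Δv₁ = |v_t − v_c| = |8.683 − 7.060| = 1.623 km/s.

Δv₁ = 1.623 km/s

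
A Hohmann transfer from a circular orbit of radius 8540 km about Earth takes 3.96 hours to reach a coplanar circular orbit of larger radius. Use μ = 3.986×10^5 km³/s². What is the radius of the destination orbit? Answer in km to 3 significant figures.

Transfer time t = 3.96 hours = 14256 s, and t = π√(a_t³/μ).
So a_t = (μ t²/π²)^(1/3) = (3.986×10^5 × (14256)² / π²)^(1/3) = 20172 km.
Since a_t = (r₁ + r₂)/2, r₂ = 2a_t − r₁ = 2×20172 − 8540 = 31804 km.

r₂ = 31800 km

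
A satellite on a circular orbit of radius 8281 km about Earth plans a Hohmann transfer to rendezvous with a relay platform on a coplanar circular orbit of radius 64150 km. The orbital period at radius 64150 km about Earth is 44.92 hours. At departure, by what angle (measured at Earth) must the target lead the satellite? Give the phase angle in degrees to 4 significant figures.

From Kepler's third law T² = 4π²r³/μ at r = 64150 km, T = 44.92 hours = 44.92 × 3600 s = 1.61712×10^5 s: μ = 4π²r³/T² = 3.98534×10^5 km³/s².
The Hohmann ellipse has a_t = (r₁ + r₂)/2 = 36215.5 km.
The half-period of the transfer ellipse is t = π√(a_t³/μ) = 34300 s.
Target angular speed ω₂ = √(μ/r₂³) = 3.885×10^-5 rad/s.
Angle swept by the target during transfer: ω₂·t = 1.3326 rad = 76.352°.
Arrival is 180° from departure on the ellipse, so φ = 180° − 76.352° = 103.6°.

φ = 103.6°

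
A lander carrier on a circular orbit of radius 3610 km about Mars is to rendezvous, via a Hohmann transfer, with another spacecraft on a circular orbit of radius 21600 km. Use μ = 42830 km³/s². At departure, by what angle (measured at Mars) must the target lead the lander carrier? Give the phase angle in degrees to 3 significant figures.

φ = 99.8°

The Hohmann ellipse has a_t = (r₁ + r₂)/2 = 12605 km.
The half-period of the transfer ellipse is t = π√(a_t³/μ) = 21483 s.
The target's mean motion on its circular orbit is ω₂ = √(μ/r₂³) = 6.5192×10^-5 rad/s.
Angle swept by the target during transfer: ω₂·t = 1.4005 rad = 80.24°.
The lander carrier traverses 180° on the transfer ellipse, so the target must lead by 180° − 80.24° = 99.8°.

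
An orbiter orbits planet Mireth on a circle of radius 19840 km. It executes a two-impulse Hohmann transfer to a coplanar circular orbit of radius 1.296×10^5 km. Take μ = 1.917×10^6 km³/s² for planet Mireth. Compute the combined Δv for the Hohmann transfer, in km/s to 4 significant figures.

Semi-major axis of the transfer orbit: a_t = (19840 + 1.296×10^5)/2 = 74720 km.
Circular speed at r₁: v₁ = √(μ/r₁) = √(1.917×10^6/19840) = 9.8297 km/s.
On the transfer ellipse at r₁, vis-viva gives v_p = √[μ(2/r₁ − 1/a_t)] = 12.946 km/s.
First burn Δv₁ = |v_p − v₁| = 3.116 km/s.
At r₂, v₂ = √(μ/r₂) = 3.846 km/s.
Transfer-orbit speed at r₂: v_a = √[μ(2/r₂ − 1/a_t)] = 1.982 km/s.
Second burn Δv₂ = |v₂ − v_a| = 1.864 km/s.
Total Δv = Δv₁ + Δv₂ = 4.980 km/s.

Δv = 4.980 km/s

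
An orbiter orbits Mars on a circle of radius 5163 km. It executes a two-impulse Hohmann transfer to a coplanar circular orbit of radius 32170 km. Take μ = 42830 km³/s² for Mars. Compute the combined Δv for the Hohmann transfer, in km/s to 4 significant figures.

Δv = 1.448 km/s

Transfer-ellipse semi-major axis a_t = (r₁ + r₂)/2 = (5163 + 32170)/2 = 18666.5 km.
At r₁ the circular-orbit speed is v₁ = √(μ/r₁) = 2.8802 km/s.
Transfer-orbit speed at r₁ (v² = μ(2/r − 1/a)): v_p = √[μ(2/r₁ − 1/a_t)] = 3.7811 km/s.
First burn Δv₁ = |v_p − v₁| = 0.9009 km/s.
At r₂, v₂ = √(μ/r₂) = 1.1538 km/s.
Transfer-orbit speed at r₂: v_a = √[μ(2/r₂ − 1/a_t)] = 0.60683 km/s.
Second burn Δv₂ = |v₂ − v_a| = 0.5470 km/s.
Δv = Δv₁ + Δv₂ = 0.9009 + 0.5470 = 1.448 km/s.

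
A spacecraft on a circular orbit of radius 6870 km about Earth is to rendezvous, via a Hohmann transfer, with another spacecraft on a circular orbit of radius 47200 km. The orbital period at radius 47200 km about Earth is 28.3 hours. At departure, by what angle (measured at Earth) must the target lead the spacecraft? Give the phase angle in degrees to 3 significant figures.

φ = 102°

From Kepler's third law T² = 4π²r³/μ at r = 47200 km, T = 28.3 hours = 28.3 × 3600 s = 1.0188×10^5 s: μ = 4π²r³/T² = 3.99952×10^5 km³/s².
Transfer-ellipse semi-major axis a_t = (r₁ + r₂)/2 = (6870 + 47200)/2 = 27035 km.
The half-period of the transfer ellipse is t = π√(a_t³/μ) = 22082 s.
Target angular speed ω₂ = √(μ/r₂³) = 6.1672×10^-5 rad/s.
Angle swept by the target during transfer: ω₂·t = 1.3618 rad = 78.03°.
The spacecraft traverses 180° on the transfer ellipse, so the target must lead by 180° − 78.03° = 102°.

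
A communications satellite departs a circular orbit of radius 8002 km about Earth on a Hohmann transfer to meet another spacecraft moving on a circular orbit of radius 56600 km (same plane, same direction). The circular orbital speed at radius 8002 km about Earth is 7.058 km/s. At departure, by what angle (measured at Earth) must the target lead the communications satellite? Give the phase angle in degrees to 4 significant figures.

φ = 102.4°

From the circular-orbit relation v² = μ/r at r = 8002 km: μ = v²r = (7.058)² × 8002 = 3.98623×10^5 km³/s².
The Hohmann ellipse has a_t = (r₁ + r₂)/2 = 32301 km.
Transfer time t = π√(a_t³/μ) = 28886 s.
The target's mean motion on its circular orbit is ω₂ = √(μ/r₂³) = 4.6887×10^-5 rad/s.
Angle swept by the target during transfer: ω₂·t = 1.3544 rad = 77.60°.
The communications satellite traverses 180° on the transfer ellipse, so the target must lead by 180° − 77.60° = 102.4°.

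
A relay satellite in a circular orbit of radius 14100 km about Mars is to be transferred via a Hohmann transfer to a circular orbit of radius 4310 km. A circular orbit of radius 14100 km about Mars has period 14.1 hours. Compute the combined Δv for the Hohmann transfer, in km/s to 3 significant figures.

Δv = 1.30 km/s

From Kepler's third law T² = 4π²r³/μ at r = 14100 km, T = 14.1 hours = 14.1 × 3600 s = 50760 s: μ = 4π²r³/T² = 42951.1 km³/s².
The Hohmann ellipse has a_t = (r₁ + r₂)/2 = 9205 km.
At r₁ the circular-orbit speed is v₁ = √(μ/r₁) = 1.74533 km/s.
On the transfer ellipse at r₁, v² = μ(2/r − 1/a) gives v_a = √[μ(2/r₁ − 1/a_t)] = 1.19427 km/s.
First burn Δv₁ = |v_a − v₁| = 0.5511 km/s.
At r₂, v₂ = √(μ/r₂) = 3.1568 km/s.
Transfer-orbit speed at r₂: v_p = √[μ(2/r₂ − 1/a_t)] = 3.9070 km/s.
Second burn Δv₂ = |v₂ − v_p| = 0.7502 km/s.
Total Δv = Δv₁ + Δv₂ = 1.301 km/s.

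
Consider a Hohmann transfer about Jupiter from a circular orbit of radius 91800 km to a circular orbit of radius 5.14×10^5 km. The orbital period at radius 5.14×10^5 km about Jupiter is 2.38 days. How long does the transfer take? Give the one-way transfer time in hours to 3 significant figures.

t = 12.9 hours

From Kepler's third law T² = 4π²r³/μ at r = 5.14×10^5 km, T = 2.38 days = 2.38 × 86400 s = 2.05632×10^5 s: μ = 4π²r³/T² = 1.26785×10^8 km³/s².
The Hohmann ellipse has a_t = (r₁ + r₂)/2 = 3.029×10^5 km.
By Kepler's third law the transfer-orbit period is T = 2π√(a_t³/μ), so t = T/2 = 46510 s.
Converting: 46510 s ÷ 3600 s/hour = 12.9 hours.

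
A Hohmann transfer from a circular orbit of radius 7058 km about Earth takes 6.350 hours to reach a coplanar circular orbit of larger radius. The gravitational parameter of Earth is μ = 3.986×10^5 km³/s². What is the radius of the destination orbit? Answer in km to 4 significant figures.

Transfer time t = 6.350 hours = 22860 s, and t = π√(a_t³/μ).
So a_t = (μ t²/π²)^(1/3) = (3.986×10^5 × (22860)² / π²)^(1/3) = 27635 km.
Since a_t = (r₁ + r₂)/2, r₂ = 2a_t − r₁ = 2×27635 − 7058 = 48212 km.

r₂ = 48210 km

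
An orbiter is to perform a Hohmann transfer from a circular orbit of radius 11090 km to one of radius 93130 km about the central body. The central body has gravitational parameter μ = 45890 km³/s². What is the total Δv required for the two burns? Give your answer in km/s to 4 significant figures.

The Hohmann ellipse has a_t = (r₁ + r₂)/2 = 52110 km.
Circular speed at r₁: v₁ = √(μ/r₁) = √(45890/11090) = 2.0342 km/s.
Transfer-orbit speed at r₁ (vis-viva): v_p = √[μ(2/r₁ − 1/a_t)] = 2.7194 km/s.
First burn Δv₁ = |v_p − v₁| = 0.6852 km/s.
Circular speed at r₂: v₂ = √(μ/r₂) = 0.70196 km/s.
Transfer-orbit speed at r₂: v_a = √[μ(2/r₂ − 1/a_t)] = 0.32383 km/s.
Second burn Δv₂ = |v₂ − v_a| = 0.3781 km/s.
Total Δv = Δv₁ + Δv₂ = 1.063 km/s.

Δv = 1.063 km/s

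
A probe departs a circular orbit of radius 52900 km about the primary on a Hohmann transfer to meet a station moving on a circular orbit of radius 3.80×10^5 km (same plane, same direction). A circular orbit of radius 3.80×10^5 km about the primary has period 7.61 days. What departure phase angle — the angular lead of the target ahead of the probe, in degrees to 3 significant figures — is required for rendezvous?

From Kepler's third law T² = 4π²r³/μ at r = 3.80×10^5 km, T = 7.61 days = 7.61 × 86400 s = 6.57504×10^5 s: μ = 4π²r³/T² = 5.01088×10^6 km³/s².
Semi-major axis of the transfer orbit: a_t = (52900 + 3.800×10^5)/2 = 2.1645×10^5 km.
The half-period of the transfer ellipse is t = π√(a_t³/μ) = 1.4133×10^5 s.
Target angular speed ω₂ = √(μ/r₂³) = 9.5561×10^-6 rad/s.
Angle swept by the target during transfer: ω₂·t = 1.3506 rad = 77.38°.
Arrival is 180° from departure on the ellipse, so φ = 180° − 77.38° = 103°.

φ = 103°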